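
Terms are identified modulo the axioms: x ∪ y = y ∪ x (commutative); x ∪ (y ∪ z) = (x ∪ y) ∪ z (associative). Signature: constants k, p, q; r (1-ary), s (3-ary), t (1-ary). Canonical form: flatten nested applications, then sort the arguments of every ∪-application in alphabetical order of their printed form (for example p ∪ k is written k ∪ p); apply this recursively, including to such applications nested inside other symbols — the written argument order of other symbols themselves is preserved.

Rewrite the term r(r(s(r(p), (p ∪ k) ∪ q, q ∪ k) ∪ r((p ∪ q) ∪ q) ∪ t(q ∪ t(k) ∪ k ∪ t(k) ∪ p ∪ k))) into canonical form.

Work inside:  s(r(p), (p ∪ k) ∪ q, q ∪ k) ∪ r((p ∪ q) ∪ q) ∪ t(q ∪ t(k) ∪ k ∪ t(k) ∪ p ∪ k)
Inside:  s(r(p), (p ∪ k) ∪ q, q ∪ k)  →  s(r(p), k ∪ p ∪ q, k ∪ q)
Simplify inside:  r((p ∪ q) ∪ q)  →  r(p ∪ q ∪ q)
Simplify inside:  t(q ∪ t(k) ∪ k ∪ t(k) ∪ p ∪ k)  →  t(k ∪ k ∪ p ∪ q ∪ t(k) ∪ t(k))
Sort:  r(p ∪ q ∪ q) ∪ s(r(p), k ∪ p ∪ q, k ∪ q) ∪ t(k ∪ k ∪ p ∪ q ∪ t(k) ∪ t(k))
Rebuild:  r(r(r(p ∪ q ∪ q) ∪ s(r(p), k ∪ p ∪ q, k ∪ q) ∪ t(k ∪ k ∪ p ∪ q ∪ t(k) ∪ t(k))))

Answer: r(r(r(p ∪ q ∪ q) ∪ s(r(p), k ∪ p ∪ q, k ∪ q) ∪ t(k ∪ k ∪ p ∪ q ∪ t(k) ∪ t(k))))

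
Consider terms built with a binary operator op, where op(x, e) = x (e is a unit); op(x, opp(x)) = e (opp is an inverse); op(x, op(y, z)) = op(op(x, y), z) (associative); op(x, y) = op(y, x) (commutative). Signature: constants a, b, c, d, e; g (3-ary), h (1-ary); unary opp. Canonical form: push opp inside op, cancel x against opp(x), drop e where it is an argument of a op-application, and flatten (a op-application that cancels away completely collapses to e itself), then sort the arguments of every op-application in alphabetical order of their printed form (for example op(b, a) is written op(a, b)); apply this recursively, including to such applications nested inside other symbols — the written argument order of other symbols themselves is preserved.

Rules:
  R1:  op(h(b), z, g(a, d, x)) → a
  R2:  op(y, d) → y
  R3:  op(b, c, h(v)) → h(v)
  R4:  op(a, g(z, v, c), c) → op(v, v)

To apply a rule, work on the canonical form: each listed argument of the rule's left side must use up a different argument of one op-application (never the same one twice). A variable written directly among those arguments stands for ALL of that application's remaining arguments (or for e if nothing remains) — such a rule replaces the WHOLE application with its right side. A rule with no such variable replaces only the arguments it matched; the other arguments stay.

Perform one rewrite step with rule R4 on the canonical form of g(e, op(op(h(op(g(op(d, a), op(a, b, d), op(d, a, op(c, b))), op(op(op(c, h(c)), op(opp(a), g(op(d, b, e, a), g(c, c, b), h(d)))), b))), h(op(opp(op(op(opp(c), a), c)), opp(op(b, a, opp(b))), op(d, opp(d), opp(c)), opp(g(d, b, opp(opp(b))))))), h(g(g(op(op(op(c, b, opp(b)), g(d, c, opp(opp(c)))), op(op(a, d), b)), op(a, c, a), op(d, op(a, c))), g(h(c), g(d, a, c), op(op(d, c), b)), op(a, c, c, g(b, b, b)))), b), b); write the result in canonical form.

Canonical form:  g(e, op(b, h(g(g(op(a, b, c, d, g(d, c, c)), op(a, a, c), op(a, c, d)), g(h(c), g(d, a, c), op(b, c, d)), op(a, c, c, g(b, b, b)))), h(op(b, c, g(op(a, b, d), g(c, c, b), h(d)), g(op(a, d), op(a, b, d), op(a, b, c, d)), h(c), opp(a))), h(op(opp(a), opp(a), opp(c), opp(g(d, b, b))))), b)
Match R4:  consume a, c, g(d, c, c);  v := c, z := d
New term:  g(e, op(b, h(g(g(op(b, c, c, d), op(a, a, c), op(a, c, d)), g(h(c), g(d, a, c), op(b, c, d)), op(a, c, c, g(b, b, b)))), h(op(b, c, g(op(a, b, d), g(c, c, b), h(d)), g(op(a, d), op(a, b, d), op(a, b, c, d)), h(c), opp(a))), h(op(opp(a), opp(a), opp(c), opp(g(d, b, b))))), b)

Answer: g(e, op(b, h(g(g(op(b, c, c, d), op(a, a, c), op(a, c, d)), g(h(c), g(d, a, c), op(b, c, d)), op(a, c, c, g(b, b, b)))), h(op(b, c, g(op(a, b, d), g(c, c, b), h(d)), g(op(a, d), op(a, b, d), op(a, b, c, d)), h(c), opp(a))), h(op(opp(a), opp(a), opp(c), opp(g(d, b, b))))), b)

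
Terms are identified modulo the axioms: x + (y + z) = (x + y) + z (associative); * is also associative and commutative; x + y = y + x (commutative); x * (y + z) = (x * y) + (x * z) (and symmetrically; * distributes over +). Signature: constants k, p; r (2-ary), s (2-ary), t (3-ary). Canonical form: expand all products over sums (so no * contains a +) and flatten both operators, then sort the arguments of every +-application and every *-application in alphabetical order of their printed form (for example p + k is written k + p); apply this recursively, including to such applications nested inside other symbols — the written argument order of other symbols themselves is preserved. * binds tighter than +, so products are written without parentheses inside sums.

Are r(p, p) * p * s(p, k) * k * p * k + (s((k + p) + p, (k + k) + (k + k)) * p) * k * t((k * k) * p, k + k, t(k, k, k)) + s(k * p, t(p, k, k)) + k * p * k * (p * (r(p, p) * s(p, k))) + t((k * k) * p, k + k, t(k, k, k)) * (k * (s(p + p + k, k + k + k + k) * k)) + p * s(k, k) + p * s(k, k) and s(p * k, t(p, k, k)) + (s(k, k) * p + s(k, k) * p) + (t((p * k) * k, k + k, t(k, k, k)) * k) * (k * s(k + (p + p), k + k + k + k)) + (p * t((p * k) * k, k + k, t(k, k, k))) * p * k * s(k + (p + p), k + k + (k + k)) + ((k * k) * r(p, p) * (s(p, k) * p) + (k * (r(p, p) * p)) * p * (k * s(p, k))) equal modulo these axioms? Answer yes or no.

Answer: no — k * k * p * p * r(p, p) * s(p, k) + k * k * p * p * r(p, p) * s(p, k) + k * k * s(k + p + p, k + k + k + k) * t(k * k * p, k + k, t(k, k, k)) + k * p * s(k + p + p, k + k + k + k) * t(k * k * p, k + k, t(k, k, k)) + p * s(k, k) + p * s(k, k) + s(k * p, t(p, k, k)) vs k * k * p * p * r(p, p) * s(p, k) + k * k * p * r(p, p) * s(p, k) + k * k * s(k + p + p, k + k + k + k) * t(k * k * p, k + k, t(k, k, k)) + k * p * p * s(k + p + p, k + k + k + k) * t(k * k * p, k + k, t(k, k, k)) + p * s(k, k) + p * s(k, k) + s(k * p, t(p, k, k))

Derivation:
Left:  r(p, p) * p * s(p, k) * k * p * k + (s((k + p) + p, (k + k) + (k + k)) * p) * k * t((k * k) * p, k + k, t(k, k, k)) + s(k * p, t(p, k, k)) + k * p * k * (p * (r(p, p) * s(p, k))) + t((k * k) * p, k + k, t(k, k, k)) * (k * (s(p + p + k, k + k + k + k) * k)) + p * s(k, k) + p * s(k, k)
  Merge nested applications:  k * k * p * p * r(p, p) * s(p, k) + k * p * s(k + p + p, k + k + k + k) * t(k * k * p, k + k, t(k, k, k)) + s(k * p, t(p, k, k)) + k * k * p * p * r(p, p) * s(p, k) + k * k * s(k + p + p, k + k + k + k) * t(k * k * p, k + k, t(k, k, k)) + p * s(k, k) + p * s(k, k)
  Sort:  k * k * p * p * r(p, p) * s(p, k) + k * k * p * p * r(p, p) * s(p, k) + k * k * s(k + p + p, k + k + k + k) * t(k * k * p, k + k, t(k, k, k)) + k * p * s(k + p + p, k + k + k + k) * t(k * k * p, k + k, t(k, k, k)) + p * s(k, k) + p * s(k, k) + s(k * p, t(p, k, k))
Right:  s(p * k, t(p, k, k)) + (s(k, k) * p + s(k, k) * p) + (t((p * k) * k, k + k, t(k, k, k)) * k) * (k * s(k + (p + p), k + k + k + k)) + (p * t((p * k) * k, k + k, t(k, k, k))) * p * k * s(k + (p + p), k + k + (k + k)) + ((k * k) * r(p, p) * (s(p, k) * p) + (k * (r(p, p) * p)) * p * (k * s(p, k)))
  Un-nest:  s(k * p, t(p, k, k)) + p * s(k, k) + p * s(k, k) + k * k * s(k + p + p, k + k + k + k) * t(k * k * p, k + k, t(k, k, k)) + k * p * p * s(k + p + p, k + k + k + k) * t(k * k * p, k + k, t(k, k, k)) + k * k * p * r(p, p) * s(p, k) + k * k * p * p * r(p, p) * s(p, k)
  Sort:  k * k * p * p * r(p, p) * s(p, k) + k * k * p * r(p, p) * s(p, k) + k * k * s(k + p + p, k + k + k + k) * t(k * k * p, k + k, t(k, k, k)) + k * p * p * s(k + p + p, k + k + k + k) * t(k * k * p, k + k, t(k, k, k)) + p * s(k, k) + p * s(k, k) + s(k * p, t(p, k, k))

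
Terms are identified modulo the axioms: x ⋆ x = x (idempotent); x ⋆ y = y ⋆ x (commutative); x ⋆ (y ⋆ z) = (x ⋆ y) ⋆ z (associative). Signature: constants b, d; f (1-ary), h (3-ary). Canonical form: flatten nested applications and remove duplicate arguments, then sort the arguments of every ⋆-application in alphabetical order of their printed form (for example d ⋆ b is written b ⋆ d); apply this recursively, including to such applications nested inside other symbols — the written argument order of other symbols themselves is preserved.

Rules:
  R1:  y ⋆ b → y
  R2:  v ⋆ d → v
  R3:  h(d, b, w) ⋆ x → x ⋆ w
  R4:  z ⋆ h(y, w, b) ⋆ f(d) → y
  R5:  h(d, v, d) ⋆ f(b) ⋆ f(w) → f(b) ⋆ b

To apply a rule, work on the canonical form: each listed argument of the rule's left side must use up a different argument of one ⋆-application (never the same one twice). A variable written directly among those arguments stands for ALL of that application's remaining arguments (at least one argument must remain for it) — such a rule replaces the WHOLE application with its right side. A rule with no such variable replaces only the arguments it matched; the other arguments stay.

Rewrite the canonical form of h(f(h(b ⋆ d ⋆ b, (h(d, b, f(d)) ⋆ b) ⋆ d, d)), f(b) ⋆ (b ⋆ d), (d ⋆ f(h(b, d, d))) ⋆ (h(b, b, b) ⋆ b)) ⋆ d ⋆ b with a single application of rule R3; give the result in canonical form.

Answer: b ⋆ d ⋆ h(f(h(b ⋆ d, b ⋆ d ⋆ f(d), d)), b ⋆ d ⋆ f(b), b ⋆ d ⋆ f(h(b, d, d)) ⋆ h(b, b, b))

Derivation:
Canonical form:  b ⋆ d ⋆ h(f(h(b ⋆ d, b ⋆ d ⋆ h(d, b, f(d)), d)), b ⋆ d ⋆ f(b), b ⋆ d ⋆ f(h(b, d, d)) ⋆ h(b, b, b))
Match R3:  consume h(d, b, f(d));  w := f(d), x := b ⋆ d
The variable takes the whole remainder — replace the entire application.
Giving:  b ⋆ d ⋆ h(f(h(b ⋆ d, b ⋆ d ⋆ f(d), d)), b ⋆ d ⋆ f(b), b ⋆ d ⋆ f(h(b, d, d)) ⋆ h(b, b, b))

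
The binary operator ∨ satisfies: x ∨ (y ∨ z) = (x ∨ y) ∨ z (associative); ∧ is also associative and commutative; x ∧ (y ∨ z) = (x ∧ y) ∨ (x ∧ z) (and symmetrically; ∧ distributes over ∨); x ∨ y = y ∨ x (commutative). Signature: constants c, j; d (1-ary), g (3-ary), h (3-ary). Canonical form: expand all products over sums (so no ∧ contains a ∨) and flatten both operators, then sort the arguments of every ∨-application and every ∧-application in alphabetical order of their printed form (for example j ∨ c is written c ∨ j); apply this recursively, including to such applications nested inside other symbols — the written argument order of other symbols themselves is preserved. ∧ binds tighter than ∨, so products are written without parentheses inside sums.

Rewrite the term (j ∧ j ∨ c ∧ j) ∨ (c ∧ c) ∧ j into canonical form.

Answer: c ∧ c ∧ j ∨ c ∧ j ∨ j ∧ j

Derivation:
Merge nested applications:  j ∧ j ∨ c ∧ j ∨ c ∧ c ∧ j
Order the arguments:  c ∧ c ∧ j ∨ c ∧ j ∨ j ∧ j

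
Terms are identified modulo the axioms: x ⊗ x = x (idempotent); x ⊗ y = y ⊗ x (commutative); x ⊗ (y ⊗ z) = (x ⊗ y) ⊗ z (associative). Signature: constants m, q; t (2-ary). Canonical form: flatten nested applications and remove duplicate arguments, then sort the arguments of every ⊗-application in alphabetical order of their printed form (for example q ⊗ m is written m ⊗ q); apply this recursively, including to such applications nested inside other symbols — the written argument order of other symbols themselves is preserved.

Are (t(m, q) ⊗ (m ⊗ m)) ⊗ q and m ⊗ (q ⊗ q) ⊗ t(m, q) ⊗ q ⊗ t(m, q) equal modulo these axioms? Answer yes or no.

Left:  (t(m, q) ⊗ (m ⊗ m)) ⊗ q
  Un-nest:  t(m, q) ⊗ m ⊗ m ⊗ q
  Deduplicate:  drop duplicate m
  Sort:  m ⊗ q ⊗ t(m, q)
Right:  m ⊗ (q ⊗ q) ⊗ t(m, q) ⊗ q ⊗ t(m, q)
  Flatten:  m ⊗ q ⊗ q ⊗ t(m, q) ⊗ q ⊗ t(m, q)
  Deduplicate:  drop duplicate q, q, t(m, q)
  Order the arguments:  m ⊗ q ⊗ t(m, q)

Answer: yes — both canonical forms are m ⊗ q ⊗ t(m, q)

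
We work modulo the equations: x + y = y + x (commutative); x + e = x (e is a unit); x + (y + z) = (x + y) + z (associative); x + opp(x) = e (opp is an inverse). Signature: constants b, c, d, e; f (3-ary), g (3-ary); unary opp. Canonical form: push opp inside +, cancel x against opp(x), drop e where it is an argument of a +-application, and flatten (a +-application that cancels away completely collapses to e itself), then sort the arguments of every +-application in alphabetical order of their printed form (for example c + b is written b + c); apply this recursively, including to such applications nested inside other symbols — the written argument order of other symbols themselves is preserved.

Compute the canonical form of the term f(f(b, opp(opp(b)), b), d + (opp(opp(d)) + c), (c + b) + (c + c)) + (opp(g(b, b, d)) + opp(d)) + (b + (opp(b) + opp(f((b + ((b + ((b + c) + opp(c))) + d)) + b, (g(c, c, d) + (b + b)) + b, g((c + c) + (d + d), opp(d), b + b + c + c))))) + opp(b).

Push opp inside:  distribute opp over + and collapse double opp
Collect:  f(f(b, b, b), c + d + d, b + c + c + c) + opp(g(b, b, d)) + opp(d) + opp(b) + opp(f(b + b + b + b + d, b + b + b + g(c, c, d), g(c + c + d + d, opp(d), b + b + c + c)))
Sort arguments:  f(f(b, b, b), c + d + d, b + c + c + c) + opp(b) + opp(d) + opp(f(b + b + b + b + d, b + b + b + g(c, c, d), g(c + c + d + d, opp(d), b + b + c + c))) + opp(g(b, b, d))

Answer: f(f(b, b, b), c + d + d, b + c + c + c) + opp(b) + opp(d) + opp(f(b + b + b + b + d, b + b + b + g(c, c, d), g(c + c + d + d, opp(d), b + b + c + c))) + opp(g(b, b, d))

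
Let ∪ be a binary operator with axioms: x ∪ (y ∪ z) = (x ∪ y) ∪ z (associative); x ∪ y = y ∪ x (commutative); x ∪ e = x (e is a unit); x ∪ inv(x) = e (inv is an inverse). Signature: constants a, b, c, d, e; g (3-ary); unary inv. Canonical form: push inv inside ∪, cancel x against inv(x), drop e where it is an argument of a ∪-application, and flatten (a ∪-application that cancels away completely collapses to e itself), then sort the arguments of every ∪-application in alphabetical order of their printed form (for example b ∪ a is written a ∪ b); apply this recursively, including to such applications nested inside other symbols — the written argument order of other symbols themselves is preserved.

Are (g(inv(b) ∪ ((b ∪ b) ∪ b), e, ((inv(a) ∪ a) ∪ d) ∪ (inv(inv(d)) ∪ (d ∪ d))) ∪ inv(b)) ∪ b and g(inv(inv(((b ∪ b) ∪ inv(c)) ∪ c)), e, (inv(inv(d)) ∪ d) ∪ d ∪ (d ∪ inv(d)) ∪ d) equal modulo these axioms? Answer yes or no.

Left:  (g(inv(b) ∪ ((b ∪ b) ∪ b), e, ((inv(a) ∪ a) ∪ d) ∪ (inv(inv(d)) ∪ (d ∪ d))) ∪ inv(b)) ∪ b
  Push inv inside:  distribute inv over ∪ and collapse double inv
  Cancel inverse pairs:  b cancels
  Collect:  g(b ∪ b, e, d ∪ d ∪ d ∪ d)
Right:  g(inv(inv(((b ∪ b) ∪ inv(c)) ∪ c)), e, (inv(inv(d)) ∪ d) ∪ d ∪ (d ∪ inv(d)) ∪ d)
  Work inside:  (inv(inv(d)) ∪ d) ∪ d ∪ (d ∪ inv(d)) ∪ d
  Push inv inside:  distribute inv over ∪ and collapse double inv
  Collect terms:  d ∪ d ∪ d ∪ d
  Reassemble:  g(b ∪ b, e, d ∪ d ∪ d ∪ d)

Answer: yes — both canonical forms are g(b ∪ b, e, d ∪ d ∪ d ∪ d)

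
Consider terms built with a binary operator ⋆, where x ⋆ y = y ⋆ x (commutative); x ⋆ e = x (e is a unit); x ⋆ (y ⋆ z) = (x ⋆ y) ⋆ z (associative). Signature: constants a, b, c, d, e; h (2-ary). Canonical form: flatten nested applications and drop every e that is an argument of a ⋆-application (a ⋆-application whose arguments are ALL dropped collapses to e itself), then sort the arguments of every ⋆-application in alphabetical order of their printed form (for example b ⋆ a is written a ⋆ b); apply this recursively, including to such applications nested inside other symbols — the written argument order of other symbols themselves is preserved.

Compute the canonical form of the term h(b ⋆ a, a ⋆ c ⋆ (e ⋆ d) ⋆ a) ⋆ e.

Answer: h(a ⋆ b, a ⋆ a ⋆ c ⋆ d)

Derivation:
Canonicalize subterm:  h(b ⋆ a, a ⋆ c ⋆ (e ⋆ d) ⋆ a)  →  h(a ⋆ b, a ⋆ a ⋆ c ⋆ d)
Drop the unit:  drop e
Sort:  h(a ⋆ b, a ⋆ a ⋆ c ⋆ d)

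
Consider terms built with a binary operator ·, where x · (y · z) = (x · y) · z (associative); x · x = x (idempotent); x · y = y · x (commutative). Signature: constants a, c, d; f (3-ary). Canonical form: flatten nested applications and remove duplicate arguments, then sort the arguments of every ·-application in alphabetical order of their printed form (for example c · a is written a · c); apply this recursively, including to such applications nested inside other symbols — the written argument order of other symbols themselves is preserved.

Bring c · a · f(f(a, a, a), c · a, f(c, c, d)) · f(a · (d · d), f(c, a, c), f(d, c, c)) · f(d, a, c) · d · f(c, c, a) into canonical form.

Answer: a · c · d · f(a · d, f(c, a, c), f(d, c, c)) · f(c, c, a) · f(d, a, c) · f(f(a, a, a), a · c, f(c, c, d))

Derivation:
Canonicalize subterm:  f(f(a, a, a), c · a, f(c, c, d))  →  f(f(a, a, a), a · c, f(c, c, d))
Inside:  f(a · (d · d), f(c, a, c), f(d, c, c))  →  f(a · d, f(c, a, c), f(d, c, c))
Sort arguments:  a · c · d · f(a · d, f(c, a, c), f(d, c, c)) · f(c, c, a) · f(d, a, c) · f(f(a, a, a), a · c, f(c, c, d))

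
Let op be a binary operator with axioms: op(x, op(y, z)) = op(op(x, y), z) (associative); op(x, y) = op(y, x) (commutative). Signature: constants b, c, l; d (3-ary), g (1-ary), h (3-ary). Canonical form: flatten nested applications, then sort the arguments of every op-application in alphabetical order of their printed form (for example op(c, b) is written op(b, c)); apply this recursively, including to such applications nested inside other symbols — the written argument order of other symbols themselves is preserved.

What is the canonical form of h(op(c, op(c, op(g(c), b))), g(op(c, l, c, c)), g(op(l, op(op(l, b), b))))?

Focus inside:  op(c, op(c, op(g(c), b)))
Merge nested applications:  op(c, c, g(c), b)
Sort:  op(b, c, c, g(c))
Reassemble:  h(op(b, c, c, g(c)), g(op(c, c, c, l)), g(op(b, b, l, l)))

Answer: h(op(b, c, c, g(c)), g(op(c, c, c, l)), g(op(b, b, l, l)))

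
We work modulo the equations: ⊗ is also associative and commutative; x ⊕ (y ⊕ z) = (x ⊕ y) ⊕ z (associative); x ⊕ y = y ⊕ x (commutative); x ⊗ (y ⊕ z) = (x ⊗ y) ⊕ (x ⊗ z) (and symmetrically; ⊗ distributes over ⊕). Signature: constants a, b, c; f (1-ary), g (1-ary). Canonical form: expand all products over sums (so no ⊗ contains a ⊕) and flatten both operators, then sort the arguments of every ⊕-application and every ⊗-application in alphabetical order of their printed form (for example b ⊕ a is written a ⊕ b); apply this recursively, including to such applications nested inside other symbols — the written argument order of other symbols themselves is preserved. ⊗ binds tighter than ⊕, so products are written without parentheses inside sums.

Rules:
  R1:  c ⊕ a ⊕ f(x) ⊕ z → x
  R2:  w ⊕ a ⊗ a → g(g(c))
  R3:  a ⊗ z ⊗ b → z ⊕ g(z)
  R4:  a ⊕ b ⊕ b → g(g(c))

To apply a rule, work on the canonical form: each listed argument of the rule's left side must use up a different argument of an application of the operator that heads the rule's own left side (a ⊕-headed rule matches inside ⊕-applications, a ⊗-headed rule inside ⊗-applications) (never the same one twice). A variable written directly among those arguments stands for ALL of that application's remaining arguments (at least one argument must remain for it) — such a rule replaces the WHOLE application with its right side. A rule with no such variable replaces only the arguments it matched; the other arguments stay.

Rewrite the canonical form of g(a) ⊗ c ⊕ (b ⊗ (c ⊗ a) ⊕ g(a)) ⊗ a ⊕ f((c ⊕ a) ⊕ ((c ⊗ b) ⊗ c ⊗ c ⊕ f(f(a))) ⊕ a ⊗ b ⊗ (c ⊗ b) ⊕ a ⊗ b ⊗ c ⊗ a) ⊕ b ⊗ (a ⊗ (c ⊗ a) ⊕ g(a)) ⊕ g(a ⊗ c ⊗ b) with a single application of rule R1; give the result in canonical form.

Answer: a ⊗ a ⊗ b ⊗ c ⊕ a ⊗ a ⊗ b ⊗ c ⊕ a ⊗ g(a) ⊕ b ⊗ g(a) ⊕ c ⊗ g(a) ⊕ f(f(a)) ⊕ g(a ⊗ b ⊗ c)

Derivation:
Canonical form:  a ⊗ a ⊗ b ⊗ c ⊕ a ⊗ a ⊗ b ⊗ c ⊕ a ⊗ g(a) ⊕ b ⊗ g(a) ⊕ c ⊗ g(a) ⊕ f(a ⊕ a ⊗ a ⊗ b ⊗ c ⊕ a ⊗ b ⊗ b ⊗ c ⊕ b ⊗ c ⊗ c ⊗ c ⊕ c ⊕ f(f(a))) ⊕ g(a ⊗ b ⊗ c)
R1 matches:  uses a, c, f(f(a));  x := f(a), z := a ⊗ a ⊗ b ⊗ c ⊕ a ⊗ b ⊗ b ⊗ c ⊕ b ⊗ c ⊗ c ⊗ c
The variable takes the whole remainder — replace the entire application.
Giving:  a ⊗ a ⊗ b ⊗ c ⊕ a ⊗ a ⊗ b ⊗ c ⊕ a ⊗ g(a) ⊕ b ⊗ g(a) ⊕ c ⊗ g(a) ⊕ f(f(a)) ⊕ g(a ⊗ b ⊗ c)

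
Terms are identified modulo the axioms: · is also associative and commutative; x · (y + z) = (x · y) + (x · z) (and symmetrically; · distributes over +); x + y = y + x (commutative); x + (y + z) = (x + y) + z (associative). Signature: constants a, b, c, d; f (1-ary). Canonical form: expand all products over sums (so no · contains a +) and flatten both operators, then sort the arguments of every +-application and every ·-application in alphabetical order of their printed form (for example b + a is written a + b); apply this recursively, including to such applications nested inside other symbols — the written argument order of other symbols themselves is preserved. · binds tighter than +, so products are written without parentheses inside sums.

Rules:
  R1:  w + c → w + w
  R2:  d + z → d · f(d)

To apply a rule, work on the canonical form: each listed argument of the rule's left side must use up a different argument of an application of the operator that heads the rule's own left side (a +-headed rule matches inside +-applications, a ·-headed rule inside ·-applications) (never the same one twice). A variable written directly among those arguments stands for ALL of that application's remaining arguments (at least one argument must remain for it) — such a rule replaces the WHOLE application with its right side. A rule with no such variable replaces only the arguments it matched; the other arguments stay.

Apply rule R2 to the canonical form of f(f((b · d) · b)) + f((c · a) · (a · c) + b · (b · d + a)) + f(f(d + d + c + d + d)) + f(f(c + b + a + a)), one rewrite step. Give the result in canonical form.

Canonical form:  f(a · a · c · c + a · b + b · b · d) + f(f(a + a + b + c)) + f(f(b · b · d)) + f(f(c + d + d + d + d))
R2 matches:  uses d;  z := c + d + d + d
The extension variable absorbs all remaining arguments, so the whole application is rewritten.
New term:  f(a · a · c · c + a · b + b · b · d) + f(f(a + a + b + c)) + f(f(b · b · d)) + f(f(d · f(d)))

Answer: f(a · a · c · c + a · b + b · b · d) + f(f(a + a + b + c)) + f(f(b · b · d)) + f(f(d · f(d)))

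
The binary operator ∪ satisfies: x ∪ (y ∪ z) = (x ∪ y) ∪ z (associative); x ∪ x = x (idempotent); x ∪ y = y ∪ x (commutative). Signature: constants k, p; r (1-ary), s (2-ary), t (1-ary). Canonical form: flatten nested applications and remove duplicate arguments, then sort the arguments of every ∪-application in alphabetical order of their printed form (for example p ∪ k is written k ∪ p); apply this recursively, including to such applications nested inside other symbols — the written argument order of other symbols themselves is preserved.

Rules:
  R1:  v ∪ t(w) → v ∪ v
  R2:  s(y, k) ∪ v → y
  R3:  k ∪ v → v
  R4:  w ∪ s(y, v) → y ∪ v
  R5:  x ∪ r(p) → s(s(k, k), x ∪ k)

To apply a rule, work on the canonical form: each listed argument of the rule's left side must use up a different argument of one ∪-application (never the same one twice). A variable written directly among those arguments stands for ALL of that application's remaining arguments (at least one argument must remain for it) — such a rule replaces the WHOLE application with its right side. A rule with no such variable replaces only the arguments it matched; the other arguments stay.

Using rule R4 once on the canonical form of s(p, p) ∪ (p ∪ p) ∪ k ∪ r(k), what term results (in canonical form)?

Answer: p

Derivation:
Canonical form:  k ∪ p ∪ r(k) ∪ s(p, p)
Apply R4:  consuming s(p, p);  v := p, w := k ∪ p ∪ r(k), y := p
Every leftover argument binds to the variable; the entire application is replaced.
New term:  p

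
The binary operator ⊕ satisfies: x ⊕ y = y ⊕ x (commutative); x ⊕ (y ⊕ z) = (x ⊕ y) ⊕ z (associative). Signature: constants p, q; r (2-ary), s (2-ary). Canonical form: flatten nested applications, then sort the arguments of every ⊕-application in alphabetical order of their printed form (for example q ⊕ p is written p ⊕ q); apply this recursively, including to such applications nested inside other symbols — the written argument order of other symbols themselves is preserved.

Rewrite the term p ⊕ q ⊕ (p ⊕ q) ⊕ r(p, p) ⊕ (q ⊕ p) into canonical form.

Answer: p ⊕ p ⊕ p ⊕ q ⊕ q ⊕ q ⊕ r(p, p)

Derivation:
Merge nested applications:  p ⊕ q ⊕ p ⊕ q ⊕ r(p, p) ⊕ q ⊕ p
Sort arguments:  p ⊕ p ⊕ p ⊕ q ⊕ q ⊕ q ⊕ r(p, p)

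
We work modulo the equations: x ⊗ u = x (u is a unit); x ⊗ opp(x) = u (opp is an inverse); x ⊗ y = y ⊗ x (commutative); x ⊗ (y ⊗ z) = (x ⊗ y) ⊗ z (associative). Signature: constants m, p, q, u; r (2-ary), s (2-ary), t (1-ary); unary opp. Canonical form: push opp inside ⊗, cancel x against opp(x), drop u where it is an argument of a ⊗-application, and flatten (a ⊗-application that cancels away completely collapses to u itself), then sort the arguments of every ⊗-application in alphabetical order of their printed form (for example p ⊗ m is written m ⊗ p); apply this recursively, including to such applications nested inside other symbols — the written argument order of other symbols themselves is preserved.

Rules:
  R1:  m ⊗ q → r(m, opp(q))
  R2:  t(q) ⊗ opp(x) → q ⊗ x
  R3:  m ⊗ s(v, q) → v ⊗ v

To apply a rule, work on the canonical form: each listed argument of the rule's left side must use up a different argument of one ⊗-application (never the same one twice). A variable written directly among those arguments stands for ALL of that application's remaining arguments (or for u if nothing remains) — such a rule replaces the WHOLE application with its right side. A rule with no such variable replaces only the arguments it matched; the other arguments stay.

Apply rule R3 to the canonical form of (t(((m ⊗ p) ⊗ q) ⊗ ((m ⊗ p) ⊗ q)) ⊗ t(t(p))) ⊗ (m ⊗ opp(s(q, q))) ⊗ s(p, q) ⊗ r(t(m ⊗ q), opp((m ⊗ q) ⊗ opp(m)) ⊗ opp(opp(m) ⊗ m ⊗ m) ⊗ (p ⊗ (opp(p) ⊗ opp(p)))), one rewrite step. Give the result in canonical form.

Canonical form:  m ⊗ opp(s(q, q)) ⊗ r(t(m ⊗ q), opp(m) ⊗ opp(p) ⊗ opp(q)) ⊗ s(p, q) ⊗ t(m ⊗ m ⊗ p ⊗ p ⊗ q ⊗ q) ⊗ t(t(p))
Match R3:  consume m, s(p, q);  v := p
Giving:  opp(s(q, q)) ⊗ p ⊗ p ⊗ r(t(m ⊗ q), opp(m) ⊗ opp(p) ⊗ opp(q)) ⊗ t(m ⊗ m ⊗ p ⊗ p ⊗ q ⊗ q) ⊗ t(t(p))

Answer: opp(s(q, q)) ⊗ p ⊗ p ⊗ r(t(m ⊗ q), opp(m) ⊗ opp(p) ⊗ opp(q)) ⊗ t(m ⊗ m ⊗ p ⊗ p ⊗ q ⊗ q) ⊗ t(t(p))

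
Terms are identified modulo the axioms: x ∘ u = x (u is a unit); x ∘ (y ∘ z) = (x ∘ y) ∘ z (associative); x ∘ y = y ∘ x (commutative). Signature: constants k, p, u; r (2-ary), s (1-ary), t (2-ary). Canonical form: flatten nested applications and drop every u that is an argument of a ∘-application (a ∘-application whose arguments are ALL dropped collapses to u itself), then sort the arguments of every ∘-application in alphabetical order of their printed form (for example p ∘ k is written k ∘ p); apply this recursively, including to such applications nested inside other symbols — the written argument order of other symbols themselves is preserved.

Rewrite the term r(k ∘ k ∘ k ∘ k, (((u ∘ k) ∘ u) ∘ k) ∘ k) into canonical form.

Answer: r(k ∘ k ∘ k ∘ k, k ∘ k ∘ k)

Derivation:
Work inside:  (((u ∘ k) ∘ u) ∘ k) ∘ k
Flatten:  u ∘ k ∘ u ∘ k ∘ k
Unit:  drop u (×2)
Order the arguments:  k ∘ k ∘ k
Reassemble:  r(k ∘ k ∘ k ∘ k, k ∘ k ∘ k)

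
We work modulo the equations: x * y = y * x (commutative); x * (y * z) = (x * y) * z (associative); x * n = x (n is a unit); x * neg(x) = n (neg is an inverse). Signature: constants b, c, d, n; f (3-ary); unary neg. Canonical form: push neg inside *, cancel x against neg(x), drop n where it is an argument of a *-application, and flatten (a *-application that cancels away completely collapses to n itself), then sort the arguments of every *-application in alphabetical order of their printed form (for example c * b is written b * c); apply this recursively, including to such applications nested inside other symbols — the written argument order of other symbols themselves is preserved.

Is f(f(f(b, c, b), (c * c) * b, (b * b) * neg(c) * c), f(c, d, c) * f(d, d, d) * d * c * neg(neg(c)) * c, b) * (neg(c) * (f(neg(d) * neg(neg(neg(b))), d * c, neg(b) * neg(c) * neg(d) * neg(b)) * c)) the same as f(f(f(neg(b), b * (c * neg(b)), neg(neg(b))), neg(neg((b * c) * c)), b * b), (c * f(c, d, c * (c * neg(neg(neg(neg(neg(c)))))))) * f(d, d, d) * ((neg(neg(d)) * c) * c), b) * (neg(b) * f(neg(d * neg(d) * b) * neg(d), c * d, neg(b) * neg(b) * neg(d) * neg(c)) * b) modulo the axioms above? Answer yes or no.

Left:  f(f(f(b, c, b), (c * c) * b, (b * b) * neg(c) * c), f(c, d, c) * f(d, d, d) * d * c * neg(neg(c)) * c, b) * (neg(c) * (f(neg(d) * neg(neg(neg(b))), d * c, neg(b) * neg(c) * neg(d) * neg(b)) * c))
  Push neg inside:  distribute neg over * and collapse double neg
  Inverses cancel:  c cancels
  Collect:  f(f(f(b, c, b), b * c * c, b * b), c * c * c * d * f(c, d, c) * f(d, d, d), b) * f(neg(b) * neg(d), c * d, neg(b) * neg(b) * neg(c) * neg(d))
Right:  f(f(f(neg(b), b * (c * neg(b)), neg(neg(b))), neg(neg((b * c) * c)), b * b), (c * f(c, d, c * (c * neg(neg(neg(neg(neg(c)))))))) * f(d, d, d) * ((neg(neg(d)) * c) * c), b) * (neg(b) * f(neg(d * neg(d) * b) * neg(d), c * d, neg(b) * neg(b) * neg(d) * neg(c)) * b)
  Push neg inside:  distribute neg over * and collapse double neg
  Cancel inverse pairs:  b cancels
  Collect:  f(f(f(neg(b), c, b), b * c * c, b * b), c * c * c * d * f(c, d, c) * f(d, d, d), b) * f(neg(b) * neg(d), c * d, neg(b) * neg(b) * neg(c) * neg(d))

Answer: no — f(f(f(b, c, b), b * c * c, b * b), c * c * c * d * f(c, d, c) * f(d, d, d), b) * f(neg(b) * neg(d), c * d, neg(b) * neg(b) * neg(c) * neg(d)) vs f(f(f(neg(b), c, b), b * c * c, b * b), c * c * c * d * f(c, d, c) * f(d, d, d), b) * f(neg(b) * neg(d), c * d, neg(b) * neg(b) * neg(c) * neg(d))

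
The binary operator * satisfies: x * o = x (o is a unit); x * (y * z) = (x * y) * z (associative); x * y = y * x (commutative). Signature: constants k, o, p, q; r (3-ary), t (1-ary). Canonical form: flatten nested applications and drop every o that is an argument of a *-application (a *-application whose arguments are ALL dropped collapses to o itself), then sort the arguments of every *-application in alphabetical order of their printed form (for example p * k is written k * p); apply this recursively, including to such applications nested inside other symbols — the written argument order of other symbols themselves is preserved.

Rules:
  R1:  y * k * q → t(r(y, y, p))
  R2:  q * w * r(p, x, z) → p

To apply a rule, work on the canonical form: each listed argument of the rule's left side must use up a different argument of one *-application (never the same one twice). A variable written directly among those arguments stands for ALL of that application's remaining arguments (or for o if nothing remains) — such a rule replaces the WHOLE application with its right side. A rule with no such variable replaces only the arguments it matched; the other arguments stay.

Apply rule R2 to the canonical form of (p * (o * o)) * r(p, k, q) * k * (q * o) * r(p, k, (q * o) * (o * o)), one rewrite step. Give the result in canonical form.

Answer: p

Derivation:
Canonical form:  k * p * q * r(p, k, q) * r(p, k, q)
Apply R2:  consuming q, r(p, k, q);  w := k * p * r(p, k, q), x := k, z := q
The extension variable absorbs all remaining arguments, so the whole application is rewritten.
Giving:  p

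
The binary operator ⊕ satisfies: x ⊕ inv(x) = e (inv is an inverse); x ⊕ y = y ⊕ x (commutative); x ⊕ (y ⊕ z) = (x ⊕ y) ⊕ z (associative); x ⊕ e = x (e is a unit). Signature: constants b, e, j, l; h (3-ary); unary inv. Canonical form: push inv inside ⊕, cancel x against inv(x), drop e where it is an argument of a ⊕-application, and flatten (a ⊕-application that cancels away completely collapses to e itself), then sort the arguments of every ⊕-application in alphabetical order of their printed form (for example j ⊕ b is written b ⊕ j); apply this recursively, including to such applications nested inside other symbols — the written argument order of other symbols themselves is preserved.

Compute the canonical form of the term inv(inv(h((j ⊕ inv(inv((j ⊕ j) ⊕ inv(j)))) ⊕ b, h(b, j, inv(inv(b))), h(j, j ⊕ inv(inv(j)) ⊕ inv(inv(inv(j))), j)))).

Push inv inside:  distribute inv over ⊕ and collapse double inv
Collect:  h(b ⊕ j ⊕ j, h(b, j, b), h(j, j, j))

Answer: h(b ⊕ j ⊕ j, h(b, j, b), h(j, j, j))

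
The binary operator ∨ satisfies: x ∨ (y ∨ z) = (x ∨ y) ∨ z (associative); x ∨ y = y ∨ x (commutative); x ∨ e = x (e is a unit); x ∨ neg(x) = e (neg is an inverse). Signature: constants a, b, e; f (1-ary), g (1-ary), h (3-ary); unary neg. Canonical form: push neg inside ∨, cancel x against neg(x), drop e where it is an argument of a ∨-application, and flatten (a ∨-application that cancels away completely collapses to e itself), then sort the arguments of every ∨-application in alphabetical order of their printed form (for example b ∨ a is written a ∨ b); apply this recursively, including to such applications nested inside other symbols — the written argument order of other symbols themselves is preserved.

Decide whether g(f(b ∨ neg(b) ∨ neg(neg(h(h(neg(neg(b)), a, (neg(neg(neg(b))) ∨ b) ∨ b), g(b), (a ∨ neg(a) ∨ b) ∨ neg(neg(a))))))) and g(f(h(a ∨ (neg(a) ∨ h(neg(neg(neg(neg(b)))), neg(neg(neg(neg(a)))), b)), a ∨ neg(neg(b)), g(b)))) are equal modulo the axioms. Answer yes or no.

Left:  g(f(b ∨ neg(b) ∨ neg(neg(h(h(neg(neg(b)), a, (neg(neg(neg(b))) ∨ b) ∨ b), g(b), (a ∨ neg(a) ∨ b) ∨ neg(neg(a)))))))
  Work inside:  b ∨ neg(b) ∨ neg(neg(h(h(neg(neg(b)), a, (neg(neg(neg(b))) ∨ b) ∨ b), g(b), (a ∨ neg(a) ∨ b) ∨ neg(neg(a)))))
  Push neg inside:  distribute neg over ∨ and collapse double neg
  Cancel:  b cancels
  Combine occurrences:  h(h(b, a, b), g(b), a ∨ b)
  Put back:  g(f(h(h(b, a, b), g(b), a ∨ b)))
Right:  g(f(h(a ∨ (neg(a) ∨ h(neg(neg(neg(neg(b)))), neg(neg(neg(neg(a)))), b)), a ∨ neg(neg(b)), g(b))))
  Work inside:  a ∨ (neg(a) ∨ h(neg(neg(neg(neg(b)))), neg(neg(neg(neg(a)))), b))
  Push neg inside:  distribute neg over ∨ and collapse double neg
  Inverses cancel:  a cancels
  Collect terms:  h(b, a, b)
  Put back:  g(f(h(h(b, a, b), a ∨ b, g(b))))

Answer: no — g(f(h(h(b, a, b), g(b), a ∨ b))) vs g(f(h(h(b, a, b), a ∨ b, g(b))))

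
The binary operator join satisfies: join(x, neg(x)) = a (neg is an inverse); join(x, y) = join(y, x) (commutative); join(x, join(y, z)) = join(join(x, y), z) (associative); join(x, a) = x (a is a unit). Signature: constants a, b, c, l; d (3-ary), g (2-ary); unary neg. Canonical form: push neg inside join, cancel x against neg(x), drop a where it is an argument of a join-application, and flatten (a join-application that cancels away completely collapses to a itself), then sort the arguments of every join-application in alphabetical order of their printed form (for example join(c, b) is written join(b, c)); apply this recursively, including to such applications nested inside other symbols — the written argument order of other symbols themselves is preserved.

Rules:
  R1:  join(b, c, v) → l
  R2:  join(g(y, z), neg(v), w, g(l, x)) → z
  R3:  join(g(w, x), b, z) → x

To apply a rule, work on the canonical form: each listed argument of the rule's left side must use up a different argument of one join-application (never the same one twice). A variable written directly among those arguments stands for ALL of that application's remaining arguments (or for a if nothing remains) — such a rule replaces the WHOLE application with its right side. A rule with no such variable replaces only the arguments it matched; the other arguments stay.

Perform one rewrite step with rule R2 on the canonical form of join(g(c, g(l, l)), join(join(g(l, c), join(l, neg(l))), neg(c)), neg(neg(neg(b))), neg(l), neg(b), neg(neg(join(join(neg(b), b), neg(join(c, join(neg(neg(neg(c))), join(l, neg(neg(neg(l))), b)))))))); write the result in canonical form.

Canonical form:  join(g(c, g(l, l)), g(l, c), neg(b), neg(b), neg(b), neg(c), neg(l))
R2 matches:  uses g(c, g(l, l)), g(l, c), neg(b);  v := b, w := join(neg(b), neg(b), neg(c), neg(l)), x := c, y := c, z := g(l, l)
Every leftover argument binds to the variable; the entire application is replaced.
Giving:  g(l, l)

Answer: g(l, l)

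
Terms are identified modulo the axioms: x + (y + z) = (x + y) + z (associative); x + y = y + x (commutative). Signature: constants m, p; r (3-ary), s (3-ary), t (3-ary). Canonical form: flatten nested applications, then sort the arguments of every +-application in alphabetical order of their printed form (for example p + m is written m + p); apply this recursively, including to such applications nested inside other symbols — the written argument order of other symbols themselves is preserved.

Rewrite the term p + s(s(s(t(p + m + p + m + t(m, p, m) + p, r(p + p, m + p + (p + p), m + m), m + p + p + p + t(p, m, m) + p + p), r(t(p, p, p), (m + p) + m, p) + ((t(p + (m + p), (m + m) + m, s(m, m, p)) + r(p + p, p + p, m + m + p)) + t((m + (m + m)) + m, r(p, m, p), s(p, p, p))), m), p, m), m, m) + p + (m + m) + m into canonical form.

Answer: m + m + m + p + p + s(s(s(t(m + m + p + p + p + t(m, p, m), r(p + p, m + p + p + p, m + m), m + p + p + p + p + p + t(p, m, m)), r(p + p, p + p, m + m + p) + r(t(p, p, p), m + m + p, p) + t(m + m + m + m, r(p, m, p), s(p, p, p)) + t(m + p + p, m + m + m, s(m, m, p)), m), p, m), m, m)

Derivation:
Merge nested applications:  p + s(s(s(t(p + m + p + m + t(m, p, m) + p, r(p + p, m + p + (p + p), m + m), m + p + p + p + t(p, m, m) + p + p), r(t(p, p, p), (m + p) + m, p) + ((t(p + (m + p), (m + m) + m, s(m, m, p)) + r(p + p, p + p, m + m + p)) + t((m + (m + m)) + m, r(p, m, p), s(p, p, p))), m), p, m), m, m) + p + m + m + m
Inside:  s(s(s(t(p + m + p + m + t(m, p, m) + p, r(p + p, m + p + (p + p), m + m), m + p + p + p + t(p, m, m) + p + p), r(t(p, p, p), (m + p) + m, p) + ((t(p + (m + p), (m + m) + m, s(m, m, p)) + r(p + p, p + p, m + m + p)) + t((m + (m + m)) + m, r(p, m, p), s(p, p, p))), m), p, m), m, m)  →  s(s(s(t(m + m + p + p + p + t(m, p, m), r(p + p, m + p + p + p, m + m), m + p + p + p + p + p + t(p, m, m)), r(p + p, p + p, m + m + p) + r(t(p, p, p), m + m + p, p) + t(m + m + m + m, r(p, m, p), s(p, p, p)) + t(m + p + p, m + m + m, s(m, m, p)), m), p, m), m, m)
Sort arguments:  m + m + m + p + p + s(s(s(t(m + m + p + p + p + t(m, p, m), r(p + p, m + p + p + p, m + m), m + p + p + p + p + p + t(p, m, m)), r(p + p, p + p, m + m + p) + r(t(p, p, p), m + m + p, p) + t(m + m + m + m, r(p, m, p), s(p, p, p)) + t(m + p + p, m + m + m, s(m, m, p)), m), p, m), m, m)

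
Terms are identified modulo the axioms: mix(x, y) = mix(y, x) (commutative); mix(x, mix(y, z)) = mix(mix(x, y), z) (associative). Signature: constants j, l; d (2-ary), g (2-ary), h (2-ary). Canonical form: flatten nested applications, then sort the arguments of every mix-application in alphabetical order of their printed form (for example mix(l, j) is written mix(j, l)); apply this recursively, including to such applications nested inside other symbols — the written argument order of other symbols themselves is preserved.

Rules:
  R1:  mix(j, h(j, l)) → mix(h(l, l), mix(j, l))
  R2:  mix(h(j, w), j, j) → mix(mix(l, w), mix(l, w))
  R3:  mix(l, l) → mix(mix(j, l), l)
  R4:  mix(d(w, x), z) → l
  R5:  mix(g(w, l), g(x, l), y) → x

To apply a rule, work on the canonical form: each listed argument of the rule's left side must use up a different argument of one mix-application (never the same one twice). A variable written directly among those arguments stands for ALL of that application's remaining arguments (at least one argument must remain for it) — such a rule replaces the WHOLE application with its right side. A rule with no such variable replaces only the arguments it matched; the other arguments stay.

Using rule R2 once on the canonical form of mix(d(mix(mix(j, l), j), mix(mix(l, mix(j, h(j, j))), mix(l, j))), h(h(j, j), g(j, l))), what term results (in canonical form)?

Canonical form:  mix(d(mix(j, j, l), mix(h(j, j), j, j, l, l)), h(h(j, j), g(j, l)))
Match R2:  consume h(j, j), j, j;  w := j
New term:  mix(d(mix(j, j, l), mix(j, j, l, l, l, l)), h(h(j, j), g(j, l)))

Answer: mix(d(mix(j, j, l), mix(j, j, l, l, l, l)), h(h(j, j), g(j, l)))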